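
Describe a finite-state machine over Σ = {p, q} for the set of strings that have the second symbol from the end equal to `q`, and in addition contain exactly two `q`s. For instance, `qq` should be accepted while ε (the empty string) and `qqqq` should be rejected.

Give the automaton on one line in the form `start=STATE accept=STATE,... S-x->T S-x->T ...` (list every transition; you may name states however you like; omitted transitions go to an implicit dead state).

start=A accept=D,F A-p->A A-q->B B-p->C B-q->D C-p->C C-q->E D-p->F D-q->G E-p->F E-q->G F-p->G F-q->G G-p->G G-q->G

Build one automaton per condition and run them in lockstep. The first has 7 states tracking the last 2 symbols read; the second has 4 states tracking the count of `q`s, saturating at 3. A product state is a pair (one from each), accepting exactly when both do. Minimizing collapses redundant product states.
A 7-state machine:
       p  q 
>  A   A  B 
   B   C  D 
   C   C  E 
 * D   F  G 
   E   F  G 
 * F   G  G 
   G   G  G 
(> = start, * = accepting)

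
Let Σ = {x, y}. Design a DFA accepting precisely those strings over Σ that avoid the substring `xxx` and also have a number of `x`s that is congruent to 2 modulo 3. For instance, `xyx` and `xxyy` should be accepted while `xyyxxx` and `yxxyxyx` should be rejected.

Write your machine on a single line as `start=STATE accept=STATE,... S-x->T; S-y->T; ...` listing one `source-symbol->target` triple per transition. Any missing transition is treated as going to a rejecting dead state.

Build one automaton per condition and run them in lockstep. One (4 states) tracks partial matches of the forbidden pattern `xxx`; the other (3 states) tracks the count of `x`s modulo 3. Each combined state is a pair, one component from each; accept when both components accept.
          x    y  
>  s0     s1   s0 
   s1     s2   s3 
 * s2     s4   s5 
   s3     s6   s3 
   s4     s7   s4 
 * s5     s8   s5 
 * s6     s9   s5 
   s7    s10   s7 
   s8    s11   s0 
   s9     s7   s0 
   s10    s4  s10 
   s11   s10   s3 
(> = start, * = accepting)

start=s0; accept=s2,s5,s6; s0-x->s1; s0-y->s0; s1-x->s2; s1-y->s3; s2-x->s4; s2-y->s5; s3-x->s6; s3-y->s3; s4-x->s7; s4-y->s4; s5-x->s8; s5-y->s5; s6-x->s9; s6-y->s5; s7-x->s10; s7-y->s7; s8-x->s11; s8-y->s0; s9-x->s7; s9-y->s0; s10-x->s4; s10-y->s10; s11-x->s10; s11-y->s3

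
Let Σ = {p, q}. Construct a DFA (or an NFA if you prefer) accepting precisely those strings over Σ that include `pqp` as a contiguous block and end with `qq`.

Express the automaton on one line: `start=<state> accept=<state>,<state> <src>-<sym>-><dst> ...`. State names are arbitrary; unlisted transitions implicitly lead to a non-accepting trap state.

start=s0 accept=s7 s0-p->s1 s0-q->s2 s1-p->s1 s1-q->s3 s2-p->s1 s2-q->s4 s3-p->s5 s3-q->s4 s4-p->s1 s4-q->s4 s5-p->s5 s5-q->s6 s6-p->s5 s6-q->s7 s7-p->s5 s7-q->s7

Run two small machines in parallel and take their product. One (4 states) tracks whether and how much of `pqp` has been seen; the other (3 states) tracks how much of the suffix `qq` has currently been matched. Each combined state is a pair, one component from each; accept when both components accept.
        p   q  
>  s0   s1  s2 
   s1   s1  s3 
   s2   s1  s4 
   s3   s5  s4 
   s4   s1  s4 
   s5   s5  s6 
   s6   s5  s7 
 * s7   s5  s7 
(> = start, * = accepting)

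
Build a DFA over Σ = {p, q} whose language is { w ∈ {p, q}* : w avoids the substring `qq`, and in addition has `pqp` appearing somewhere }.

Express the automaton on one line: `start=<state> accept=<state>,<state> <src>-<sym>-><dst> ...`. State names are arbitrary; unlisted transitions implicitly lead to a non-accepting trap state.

start=S0 accept=S5,S6 S0-p->S1 S0-q->S2 S1-p->S1 S1-q->S3 S2-p->S1 S2-q->S4 S3-p->S5 S3-q->S4 S4-p->S4 S4-q->S4 S5-p->S5 S5-q->S6 S6-p->S5 S6-q->S4

Run two small machines in parallel and take their product. The first has 3 states tracking partial matches of the forbidden pattern `qq`; the second has 4 states tracking whether and how much of `pqp` has been seen. A product state is a pair (one from each), accepting exactly when both do. Minimizing collapses redundant product states.
With 7 states:
        p   q  
>  S0   S1  S2 
   S1   S1  S3 
   S2   S1  S4 
   S3   S5  S4 
   S4   S4  S4 
 * S5   S5  S6 
 * S6   S5  S4 
(> = start, * = accepting)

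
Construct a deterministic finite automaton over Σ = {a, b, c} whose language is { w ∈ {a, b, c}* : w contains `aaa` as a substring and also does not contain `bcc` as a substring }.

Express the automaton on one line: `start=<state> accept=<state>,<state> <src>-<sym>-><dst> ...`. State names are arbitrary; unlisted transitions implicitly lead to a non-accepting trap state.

Handle the two conditions separately and then intersect. One (4 states) tracks whether and how much of `aaa` has been seen; the other (4 states) tracks partial matches of the forbidden pattern `bcc`. Each combined state is a pair, one component from each; accept when both components accept. After merging equivalent states the machine shrinks.
A 9-state machine:
        a   b   c  
>  S0   S1  S2  S0 
   S1   S3  S2  S0 
   S2   S1  S2  S4 
   S3   S5  S2  S0 
   S4   S1  S2  S6 
 * S5   S5  S7  S5 
   S6   S6  S6  S6 
 * S7   S5  S7  S8 
 * S8   S5  S7  S6 
(> = start, * = accepting)

start=S0 accept=S5,S7,S8 S0-a->S1 S0-b->S2 S0-c->S0 S1-a->S3 S1-b->S2 S1-c->S0 S2-a->S1 S2-b->S2 S2-c->S4 S3-a->S5 S3-b->S2 S3-c->S0 S4-a->S1 S4-b->S2 S4-c->S6 S5-a->S5 S5-b->S7 S5-c->S5 S6-a->S6 S6-b->S6 S6-c->S6 S7-a->S5 S7-b->S7 S7-c->S8 S8-a->S5 S8-b->S7 S8-c->S6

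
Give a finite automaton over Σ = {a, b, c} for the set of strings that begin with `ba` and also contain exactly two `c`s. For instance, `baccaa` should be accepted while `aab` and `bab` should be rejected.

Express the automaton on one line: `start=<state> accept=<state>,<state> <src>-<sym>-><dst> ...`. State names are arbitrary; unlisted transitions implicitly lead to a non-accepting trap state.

Run two small machines in parallel and take their product. One (4 states) tracks whether the input so far still matches the prefix `ba`; the other (4 states) tracks the count of `c`s, saturating at 3. Each combined state is a pair, one component from each; accept when both components accept. Equivalent product states are then merged.
        a   b   c  
>  s0   s1  s2  s1 
   s1   s1  s1  s1 
   s2   s3  s1  s1 
   s3   s3  s3  s4 
   s4   s4  s4  s5 
 * s5   s5  s5  s1 
(> = start, * = accepting)

start=s0 accept=s5 s0-a->s1 s0-b->s2 s0-c->s1 s1-a->s1 s1-b->s1 s1-c->s1 s2-a->s3 s2-b->s1 s2-c->s1 s3-a->s3 s3-b->s3 s3-c->s4 s4-a->s4 s4-b->s4 s4-c->s5 s5-a->s5 s5-b->s5 s5-c->s1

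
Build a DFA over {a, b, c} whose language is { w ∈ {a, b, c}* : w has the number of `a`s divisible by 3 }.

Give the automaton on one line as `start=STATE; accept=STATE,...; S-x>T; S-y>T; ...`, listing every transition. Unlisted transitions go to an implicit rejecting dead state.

Keep the running count of `a`s modulo 3: each `a` advances along the cycle S0 → S1 → S2 → S0 while other symbols loop. Accept at S0.
A 3-state machine:
        a   b   c  
>* S0   S1  S0  S0 
   S1   S2  S1  S1 
   S2   S0  S2  S2 
(> = start, * = accepting)

start=S0; accept=S0; S0-a>S1; S0-b>S0; S0-c>S0; S1-a>S2; S1-b>S1; S1-c>S1; S2-a>S0; S2-b>S2; S2-c>S2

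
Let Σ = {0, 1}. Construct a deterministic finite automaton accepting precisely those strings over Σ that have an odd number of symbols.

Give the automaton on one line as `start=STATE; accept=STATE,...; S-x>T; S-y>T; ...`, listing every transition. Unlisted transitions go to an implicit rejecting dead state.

start=q0; accept=q1; q0-0>q1; q0-1>q1; q1-0>q0; q1-1>q0

Count input length modulo 2: every symbol advances one step around the cycle q0 → q1 → q0. Accept at q1.
A 2-state machine:
        0   1  
>  q0   q1  q1 
 * q1   q0  q0 
(> = start, * = accepting)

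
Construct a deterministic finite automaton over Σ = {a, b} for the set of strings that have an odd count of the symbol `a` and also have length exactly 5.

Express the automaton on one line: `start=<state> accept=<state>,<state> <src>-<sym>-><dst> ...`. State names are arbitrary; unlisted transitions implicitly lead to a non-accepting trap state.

Build one automaton per condition and run them in lockstep. The first has 2 states tracking the count of `a`s modulo 2; the second has 7 states tracking the input length, saturating at 6. A product state is a pair (one from each), accepting exactly when both do. Equivalent product states are then merged.
11 states suffice.
          a    b  
>  s0     s1   s2 
   s1     s3   s4 
   s2     s4   s3 
   s3     s5   s6 
   s4     s6   s5 
   s5     s7   s8 
   s6     s8   s7 
   s7     s9  s10 
   s8    s10   s9 
 * s9    s10  s10 
   s10   s10  s10 
(> = start, * = accepting)

start=s0 accept=s9 s0-a->s1 s0-b->s2 s1-a->s3 s1-b->s4 s2-a->s4 s2-b->s3 s3-a->s5 s3-b->s6 s4-a->s6 s4-b->s5 s5-a->s7 s5-b->s8 s6-a->s8 s6-b->s7 s7-a->s9 s7-b->s10 s8-a->s10 s8-b->s9 s9-a->s10 s9-b->s10 s10-a->s10 s10-b->s10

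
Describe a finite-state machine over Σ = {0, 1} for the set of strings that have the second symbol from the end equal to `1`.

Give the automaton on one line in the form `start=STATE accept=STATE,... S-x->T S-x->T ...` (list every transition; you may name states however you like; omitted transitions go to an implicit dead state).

A DFA must remember the last 2 symbols (since which symbol is second-to-last isn't known until the input ends). Use one state per possible window of the last ≤2 symbols; accept from those whose window starts with `1`.
        0   1  
>  q0   q1  q2 
   q1   q3  q4 
   q2   q5  q6 
   q3   q3  q4 
   q4   q5  q6 
 * q5   q3  q4 
 * q6   q5  q6 
(> = start, * = accepting)

start=q0 accept=q5,q6 q0-0->q1 q0-1->q2 q1-0->q3 q1-1->q4 q2-0->q5 q2-1->q6 q3-0->q3 q3-1->q4 q4-0->q5 q4-1->q6 q5-0->q3 q5-1->q4 q6-0->q5 q6-1->q6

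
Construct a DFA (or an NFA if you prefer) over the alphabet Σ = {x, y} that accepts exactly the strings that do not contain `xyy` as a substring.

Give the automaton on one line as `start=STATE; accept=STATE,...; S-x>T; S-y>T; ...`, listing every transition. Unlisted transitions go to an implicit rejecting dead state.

start=S0; accept=S0,S1,S2; S0-x>S1; S0-y>S0; S1-x>S1; S1-y>S2; S2-x>S1; S2-y>S3; S3-x>S3; S3-y>S3

Track partial matches of the forbidden pattern `xyy`. State S3 is a dead state reached once `xyy` has occurred; every other state accepts. S0 means no part of `xyy` is currently matched.
A 4-state machine:
        x   y  
>* S0   S1  S0 
 * S1   S1  S2 
 * S2   S1  S3 
   S3   S3  S3 
(> = start, * = accepting)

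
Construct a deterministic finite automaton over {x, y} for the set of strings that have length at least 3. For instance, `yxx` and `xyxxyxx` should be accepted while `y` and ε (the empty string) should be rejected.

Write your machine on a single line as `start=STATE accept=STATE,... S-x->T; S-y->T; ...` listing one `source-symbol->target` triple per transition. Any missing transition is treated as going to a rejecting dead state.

Count input length up to 4: every symbol moves from q0 toward q4, which means 'more than 3' and absorbs. Accept from {q3, q4}.
5 states suffice.
        x   y  
>  q0   q1  q1 
   q1   q2  q2 
   q2   q3  q3 
 * q3   q4  q4 
 * q4   q4  q4 
(> = start, * = accepting)

start=q0; accept=q3,q4; q0-x->q1; q0-y->q1; q1-x->q2; q1-y->q2; q2-x->q3; q2-y->q3; q3-x->q4; q3-y->q4; q4-x->q4; q4-y->q4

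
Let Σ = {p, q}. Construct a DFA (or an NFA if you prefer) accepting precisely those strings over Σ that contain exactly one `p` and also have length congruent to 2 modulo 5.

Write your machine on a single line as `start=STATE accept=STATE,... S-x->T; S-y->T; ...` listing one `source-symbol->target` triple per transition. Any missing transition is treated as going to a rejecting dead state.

start=S0; accept=S4; S0-p->S1; S0-q->S2; S1-p->S3; S1-q->S4; S2-p->S4; S2-q->S5; S3-p->S3; S3-q->S3; S4-p->S3; S4-q->S6; S5-p->S6; S5-q->S7; S6-p->S3; S6-q->S8; S7-p->S8; S7-q->S9; S8-p->S3; S8-q->S10; S9-p->S10; S9-q->S0; S10-p->S3; S10-q->S1

Build one automaton per condition and run them in lockstep. The first has 3 states tracking the count of `p`s, saturating at 2; the second has 5 states tracking the input length modulo 5. A product state is a pair (one from each), accepting exactly when both do. Minimizing collapses redundant product states.
          p    q  
>  S0     S1   S2 
   S1     S3   S4 
   S2     S4   S5 
   S3     S3   S3 
 * S4     S3   S6 
   S5     S6   S7 
   S6     S3   S8 
   S7     S8   S9 
   S8     S3  S10 
   S9    S10   S0 
   S10    S3   S1 
(> = start, * = accepting)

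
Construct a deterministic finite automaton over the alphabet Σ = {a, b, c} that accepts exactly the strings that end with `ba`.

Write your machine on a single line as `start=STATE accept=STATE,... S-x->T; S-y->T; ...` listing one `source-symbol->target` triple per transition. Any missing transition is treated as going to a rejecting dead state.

Let each state record the length of the longest suffix of the input read so far that is also a prefix of `ba`. s1 means the last symbol is `b`; s2 means the last 2 symbols are `ba`. Accept only at s2, where the string currently ends in `ba`.
With 3 states:
        a   b   c  
>  s0   s0  s1  s0 
   s1   s2  s1  s0 
 * s2   s0  s1  s0 
(> = start, * = accepting)

start=s0; accept=s2; s0-a->s0; s0-b->s1; s0-c->s0; s1-a->s2; s1-b->s1; s1-c->s0; s2-a->s0; s2-b->s1; s2-c->s0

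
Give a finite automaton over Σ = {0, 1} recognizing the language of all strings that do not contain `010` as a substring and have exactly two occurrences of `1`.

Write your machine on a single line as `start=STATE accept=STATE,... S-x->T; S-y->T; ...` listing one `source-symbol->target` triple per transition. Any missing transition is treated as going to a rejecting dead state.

Handle the two conditions separately and then intersect. One (4 states) tracks partial matches of the forbidden pattern `010`; the other (4 states) tracks the count of `1`s, saturating at 3. Each combined state is a pair, one component from each; accept when both components accept.
14 states suffice.
          0    1  
>  q0     q1   q2 
   q1     q1   q3 
   q2     q4   q5 
   q3     q6   q5 
   q4     q4   q7 
 * q5     q8   q9 
   q6     q6  q10 
 * q7    q10   q9 
 * q8     q8  q11 
   q9    q12   q9 
   q10   q10  q13 
   q11   q13   q9 
   q12   q12  q11 
   q13   q13  q13 
(> = start, * = accepting)

start=q0; accept=q5,q7,q8; q0-0->q1; q0-1->q2; q1-0->q1; q1-1->q3; q2-0->q4; q2-1->q5; q3-0->q6; q3-1->q5; q4-0->q4; q4-1->q7; q5-0->q8; q5-1->q9; q6-0->q6; q6-1->q10; q7-0->q10; q7-1->q9; q8-0->q8; q8-1->q11; q9-0->q12; q9-1->q9; q10-0->q10; q10-1->q13; q11-0->q13; q11-1->q9; q12-0->q12; q12-1->q11; q13-0->q13; q13-1->q13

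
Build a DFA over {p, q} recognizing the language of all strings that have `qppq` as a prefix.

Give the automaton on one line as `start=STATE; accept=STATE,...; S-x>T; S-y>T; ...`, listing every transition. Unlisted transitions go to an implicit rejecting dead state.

Walk along `qppq` while the input agrees: from s0 take `q` to s1, and so on. Any deviation drops to the rejecting sink s5. Once s4 is reached the prefix is confirmed and every continuation is accepted.
        p   q  
>  s0   s5  s1 
   s1   s2  s5 
   s2   s3  s5 
   s3   s5  s4 
 * s4   s4  s4 
   s5   s5  s5 
(> = start, * = accepting)

start=s0; accept=s4; s0-p>s5; s0-q>s1; s1-p>s2; s1-q>s5; s2-p>s3; s2-q>s5; s3-p>s5; s3-q>s4; s4-p>s4; s4-q>s4; s5-p>s5; s5-q>s5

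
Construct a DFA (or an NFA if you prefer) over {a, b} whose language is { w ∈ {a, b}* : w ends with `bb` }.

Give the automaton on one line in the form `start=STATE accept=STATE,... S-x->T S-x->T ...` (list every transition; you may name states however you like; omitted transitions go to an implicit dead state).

start=s0 accept=s2 s0-a->s0 s0-b->s1 s1-a->s0 s1-b->s2 s2-a->s0 s2-b->s2

Let each state record the length of the longest suffix of the input read so far that is also a prefix of `bb`. s1 means the last symbol is `b`; s2 means the last 2 symbols are `bb`. Accept only at s2, where the string currently ends in `bb`.
3 states suffice.
        a   b  
>  s0   s0  s1 
   s1   s0  s2 
 * s2   s0  s2 
(> = start, * = accepting)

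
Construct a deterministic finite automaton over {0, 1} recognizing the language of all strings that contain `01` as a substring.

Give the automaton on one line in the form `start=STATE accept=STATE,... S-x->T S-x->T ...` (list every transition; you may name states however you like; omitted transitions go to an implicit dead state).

start=S0 accept=S2 S0-0->S1 S0-1->S0 S1-0->S1 S1-1->S2 S2-0->S2 S2-1->S2

States S0..S1 record the length of the longest prefix of `01` that matches the current input suffix. Reaching S2 means `01` has been seen, and we stay there forever. Accept from S2.
With 3 states:
        0   1  
>  S0   S1  S0 
   S1   S1  S2 
 * S2   S2  S2 
(> = start, * = accepting)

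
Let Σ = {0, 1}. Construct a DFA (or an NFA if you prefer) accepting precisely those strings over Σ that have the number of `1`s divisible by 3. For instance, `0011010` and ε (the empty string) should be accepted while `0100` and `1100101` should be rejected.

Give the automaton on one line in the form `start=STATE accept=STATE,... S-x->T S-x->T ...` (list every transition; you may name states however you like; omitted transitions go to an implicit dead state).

The only thing that matters is how many `1`s have appeared, reduced mod 3. Use one state per residue: q0 for 0, …, q2 for 2. Reading `1` moves to the next residue; anything else stays put. q0 is accepting.
With 3 states:
        0   1  
>* q0   q0  q1 
   q1   q1  q2 
   q2   q2  q0 
(> = start, * = accepting)

start=q0 accept=q0 q0-0->q0 q0-1->q1 q1-0->q1 q1-1->q2 q2-0->q2 q2-1->q0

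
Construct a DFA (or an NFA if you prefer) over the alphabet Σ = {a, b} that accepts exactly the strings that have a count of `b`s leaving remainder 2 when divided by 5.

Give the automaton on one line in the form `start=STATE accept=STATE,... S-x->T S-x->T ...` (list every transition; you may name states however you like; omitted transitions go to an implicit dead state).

Keep the running count of `b`s modulo 5: each `b` advances along the cycle q0 → q1 → q2 → q3 → q4 → q0 while other symbols loop. Accept at q2.
5 states suffice.
        a   b  
>  q0   q0  q1 
   q1   q1  q2 
 * q2   q2  q3 
   q3   q3  q4 
   q4   q4  q0 
(> = start, * = accepting)

start=q0 accept=q2 q0-a->q0 q0-b->q1 q1-a->q1 q1-b->q2 q2-a->q2 q2-b->q3 q3-a->q3 q3-b->q4 q4-a->q4 q4-b->q0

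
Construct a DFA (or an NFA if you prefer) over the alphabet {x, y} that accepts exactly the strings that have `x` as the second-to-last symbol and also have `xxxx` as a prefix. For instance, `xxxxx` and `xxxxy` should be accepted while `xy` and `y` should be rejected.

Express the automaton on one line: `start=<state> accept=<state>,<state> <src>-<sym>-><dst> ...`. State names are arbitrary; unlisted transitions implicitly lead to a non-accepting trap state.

start=q0 accept=q9,q10 q0-x->q1 q0-y->q2 q1-x->q3 q1-y->q4 q2-x->q5 q2-y->q6 q3-x->q7 q3-y->q4 q4-x->q5 q4-y->q6 q5-x->q8 q5-y->q4 q6-x->q5 q6-y->q6 q7-x->q9 q7-y->q4 q8-x->q8 q8-y->q4 q9-x->q9 q9-y->q10 q10-x->q11 q10-y->q12 q11-x->q9 q11-y->q10 q12-x->q11 q12-y->q12

Handle the two conditions separately and then intersect. One (7 states) tracks the last 2 symbols read; the other (6 states) tracks whether the input so far still matches the prefix `xxxx`. Each combined state is a pair, one component from each; accept when both components accept.
          x    y  
>  q0     q1   q2 
   q1     q3   q4 
   q2     q5   q6 
   q3     q7   q4 
   q4     q5   q6 
   q5     q8   q4 
   q6     q5   q6 
   q7     q9   q4 
   q8     q8   q4 
 * q9     q9  q10 
 * q10   q11  q12 
   q11    q9  q10 
   q12   q11  q12 
(> = start, * = accepting)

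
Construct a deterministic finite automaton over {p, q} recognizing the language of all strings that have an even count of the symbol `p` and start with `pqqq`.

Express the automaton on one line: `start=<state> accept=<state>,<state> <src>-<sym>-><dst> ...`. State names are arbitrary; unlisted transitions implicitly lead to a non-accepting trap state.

start=A accept=G A-p->B A-q->C B-p->C B-q->D C-p->C C-q->C D-p->C D-q->E E-p->C E-q->F F-p->G F-q->F G-p->F G-q->G

Run two small machines in parallel and take their product. The first has 2 states tracking the count of `p`s modulo 2; the second has 6 states tracking whether the input so far still matches the prefix `pqqq`. A product state is a pair (one from each), accepting exactly when both do. After merging equivalent states the machine shrinks.
       p  q 
>  A   B  C 
   B   C  D 
   C   C  C 
   D   C  E 
   E   C  F 
   F   G  F 
 * G   F  G 
(> = start, * = accepting)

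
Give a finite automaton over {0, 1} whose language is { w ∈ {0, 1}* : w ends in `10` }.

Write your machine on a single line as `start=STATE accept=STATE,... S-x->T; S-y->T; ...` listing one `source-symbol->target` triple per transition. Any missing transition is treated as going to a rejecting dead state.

Let each state record the length of the longest suffix of the input read so far that is also a prefix of `10`. q1 means the last symbol is `1`; q2 means the last 2 symbols are `10`. Accept only at q2, where the string currently ends in `10`.
        0   1  
>  q0   q0  q1 
   q1   q2  q1 
 * q2   q0  q1 
(> = start, * = accepting)

start=q0; accept=q2; q0-0->q0; q0-1->q1; q1-0->q2; q1-1->q1; q2-0->q0; q2-1->q1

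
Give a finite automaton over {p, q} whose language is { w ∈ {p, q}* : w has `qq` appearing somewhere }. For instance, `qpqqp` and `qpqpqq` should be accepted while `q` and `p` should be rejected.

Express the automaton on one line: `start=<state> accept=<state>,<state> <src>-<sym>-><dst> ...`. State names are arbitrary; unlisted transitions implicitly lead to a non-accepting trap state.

States A..B record the length of the longest prefix of `qq` that matches the current input suffix. Reaching C means `qq` has been seen, and we stay there forever. Accept from C.
A 3-state machine:
       p  q 
>  A   A  B 
   B   A  C 
 * C   C  C 
(> = start, * = accepting)

start=A accept=C A-p->A A-q->B B-p->A B-q->C C-p->C C-q->C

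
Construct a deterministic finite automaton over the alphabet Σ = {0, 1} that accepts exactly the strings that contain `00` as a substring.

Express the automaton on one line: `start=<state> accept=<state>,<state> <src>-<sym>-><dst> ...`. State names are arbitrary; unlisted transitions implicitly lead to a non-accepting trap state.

start=q0 accept=q2 q0-0->q1 q0-1->q0 q1-0->q2 q1-1->q0 q2-0->q2 q2-1->q2

States q0..q1 record the length of the longest prefix of `00` that matches the current input suffix. Reaching q2 means `00` has been seen, and we stay there forever. Accept from q2.
3 states suffice.
        0   1  
>  q0   q1  q0 
   q1   q2  q0 
 * q2   q2  q2 
(> = start, * = accepting)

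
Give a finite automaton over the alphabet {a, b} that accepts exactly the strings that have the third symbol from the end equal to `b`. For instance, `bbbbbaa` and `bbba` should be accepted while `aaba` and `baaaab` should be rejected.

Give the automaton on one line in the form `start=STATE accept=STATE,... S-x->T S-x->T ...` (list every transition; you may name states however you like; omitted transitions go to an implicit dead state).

Because acceptance depends on a position counted from the end, the machine has to buffer the most recent 3 symbols. Make each state the string of the last up-to-3 symbols read; on input `x` shift the window left and append `x`. Accept when the buffered window has length 3 and begins with `b`.
15 states suffice.
          a    b  
>  S0     S1   S2 
   S1     S3   S4 
   S2     S5   S6 
   S3     S7   S8 
   S4     S9  S10 
   S5    S11  S12 
   S6    S13  S14 
   S7     S7   S8 
   S8     S9  S10 
   S9    S11  S12 
   S10   S13  S14 
 * S11    S7   S8 
 * S12    S9  S10 
 * S13   S11  S12 
 * S14   S13  S14 
(> = start, * = accepting)

start=S0 accept=S11,S12,S13,S14 S0-a->S1 S0-b->S2 S1-a->S3 S1-b->S4 S2-a->S5 S2-b->S6 S3-a->S7 S3-b->S8 S4-a->S9 S4-b->S10 S5-a->S11 S5-b->S12 S6-a->S13 S6-b->S14 S7-a->S7 S7-b->S8 S8-a->S9 S8-b->S10 S9-a->S11 S9-b->S12 S10-a->S13 S10-b->S14 S11-a->S7 S11-b->S8 S12-a->S9 S12-b->S10 S13-a->S11 S13-b->S12 S14-a->S13 S14-b->S14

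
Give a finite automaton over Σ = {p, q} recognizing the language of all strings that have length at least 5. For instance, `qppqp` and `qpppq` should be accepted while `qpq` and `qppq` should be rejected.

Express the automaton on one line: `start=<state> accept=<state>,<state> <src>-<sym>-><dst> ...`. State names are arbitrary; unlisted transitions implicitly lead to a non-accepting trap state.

start=S0 accept=S5,S6 S0-p->S1 S0-q->S1 S1-p->S2 S1-q->S2 S2-p->S3 S2-q->S3 S3-p->S4 S3-q->S4 S4-p->S5 S4-q->S5 S5-p->S6 S5-q->S6 S6-p->S6 S6-q->S6

Count input length up to 6: every symbol moves from S0 toward S6, which means 'more than 5' and absorbs. Accept from {S5, S6}.
A 7-state machine:
        p   q  
>  S0   S1  S1 
   S1   S2  S2 
   S2   S3  S3 
   S3   S4  S4 
   S4   S5  S5 
 * S5   S6  S6 
 * S6   S6  S6 
(> = start, * = accepting)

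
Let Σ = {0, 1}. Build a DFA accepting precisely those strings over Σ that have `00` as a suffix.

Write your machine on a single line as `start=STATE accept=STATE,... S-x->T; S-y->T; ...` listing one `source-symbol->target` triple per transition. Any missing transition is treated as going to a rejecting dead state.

start=S0; accept=S2; S0-0->S1; S0-1->S0; S1-0->S2; S1-1->S0; S2-0->S2; S2-1->S0

Remember how much of `00` the current input suffix matches. State S0 means no match yet; S1 means the last symbol is `0`; S2 means the last 2 symbols are `00`. Only S2 accepts. On a mismatch, fall back to the longest proper suffix that is still a prefix of `00`.
        0   1  
>  S0   S1  S0 
   S1   S2  S0 
 * S2   S2  S0 
(> = start, * = accepting)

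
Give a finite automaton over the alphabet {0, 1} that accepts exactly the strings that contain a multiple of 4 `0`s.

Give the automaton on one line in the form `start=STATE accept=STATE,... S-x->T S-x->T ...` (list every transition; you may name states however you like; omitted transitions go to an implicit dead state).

Keep the running count of `0`s modulo 4: each `0` advances along the cycle S0 → S1 → S2 → S3 → S0 while other symbols loop. Accept at S0.
        0   1  
>* S0   S1  S0 
   S1   S2  S1 
   S2   S3  S2 
   S3   S0  S3 
(> = start, * = accepting)

start=S0 accept=S0 S0-0->S1 S0-1->S0 S1-0->S2 S1-1->S1 S2-0->S3 S2-1->S2 S3-0->S0 S3-1->S3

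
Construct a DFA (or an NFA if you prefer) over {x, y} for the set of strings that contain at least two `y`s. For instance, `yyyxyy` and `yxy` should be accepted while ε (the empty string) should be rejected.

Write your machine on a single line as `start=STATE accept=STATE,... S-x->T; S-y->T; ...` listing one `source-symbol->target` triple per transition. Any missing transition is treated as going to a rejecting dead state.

start=q0; accept=q2,q3; q0-x->q0; q0-y->q1; q1-x->q1; q1-y->q2; q2-x->q2; q2-y->q3; q3-x->q3; q3-y->q3

Count `y`s, saturating at 3: states q0 through q2 mean 0 through 2 `y`s seen; q3 means more than 2. Each `y` increments (capped at q3); other symbols loop. Accept from {q2, q3}.
4 states suffice.
        x   y  
>  q0   q0  q1 
   q1   q1  q2 
 * q2   q2  q3 
 * q3   q3  q3 
(> = start, * = accepting)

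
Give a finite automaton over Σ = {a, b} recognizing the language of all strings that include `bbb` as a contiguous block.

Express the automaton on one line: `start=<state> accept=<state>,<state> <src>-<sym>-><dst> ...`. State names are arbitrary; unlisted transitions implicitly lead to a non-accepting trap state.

States q0..q2 record the length of the longest prefix of `bbb` that matches the current input suffix. Reaching q3 means `bbb` has been seen, and we stay there forever. Accept from q3.
With 4 states:
        a   b  
>  q0   q0  q1 
   q1   q0  q2 
   q2   q0  q3 
 * q3   q3  q3 
(> = start, * = accepting)

start=q0 accept=q3 q0-a->q0 q0-b->q1 q1-a->q0 q1-b->q2 q2-a->q0 q2-b->q3 q3-a->q3 q3-b->q3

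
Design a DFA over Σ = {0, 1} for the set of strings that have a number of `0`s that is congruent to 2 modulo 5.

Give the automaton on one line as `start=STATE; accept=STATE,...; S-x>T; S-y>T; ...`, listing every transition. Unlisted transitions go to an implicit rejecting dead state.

Keep the running count of `0`s modulo 5: each `0` advances along the cycle s0 → s1 → s2 → s3 → s4 → s0 while other symbols loop. Accept at s2.
5 states suffice.
        0   1  
>  s0   s1  s0 
   s1   s2  s1 
 * s2   s3  s2 
   s3   s4  s3 
   s4   s0  s4 
(> = start, * = accepting)

start=s0; accept=s2; s0-0>s1; s0-1>s0; s1-0>s2; s1-1>s1; s2-0>s3; s2-1>s2; s3-0>s4; s3-1>s3; s4-0>s0; s4-1>s4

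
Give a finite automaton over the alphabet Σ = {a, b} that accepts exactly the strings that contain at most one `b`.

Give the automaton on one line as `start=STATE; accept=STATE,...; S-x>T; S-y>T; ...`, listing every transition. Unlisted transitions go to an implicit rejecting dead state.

Count `b`s, saturating at 2: state q0 means no `b` yet, q1 means one `b` seen, q2 means more than one. Each `b` increments (capped at q2); other symbols loop. Accept from {q0, q1}.
With 3 states:
        a   b  
>* q0   q0  q1 
 * q1   q1  q2 
   q2   q2  q2 
(> = start, * = accepting)

start=q0; accept=q0,q1; q0-a>q0; q0-b>q1; q1-a>q1; q1-b>q2; q2-a>q2; q2-b>q2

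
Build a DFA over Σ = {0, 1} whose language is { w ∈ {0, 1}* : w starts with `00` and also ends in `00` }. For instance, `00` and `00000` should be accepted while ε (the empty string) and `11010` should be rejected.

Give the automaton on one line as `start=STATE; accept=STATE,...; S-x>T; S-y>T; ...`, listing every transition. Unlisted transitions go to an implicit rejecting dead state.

Run two small machines in parallel and take their product. The first has 4 states tracking whether the input so far still matches the prefix `00`; the second has 3 states tracking how much of the suffix `00` has currently been matched. A product state is a pair (one from each), accepting exactly when both do. After merging equivalent states the machine shrinks.
        0   1  
>  S0   S1  S2 
   S1   S3  S2 
   S2   S2  S2 
 * S3   S3  S4 
   S4   S5  S4 
   S5   S3  S4 
(> = start, * = accepting)

start=S0; accept=S3; S0-0>S1; S0-1>S2; S1-0>S3; S1-1>S2; S2-0>S2; S2-1>S2; S3-0>S3; S3-1>S4; S4-0>S5; S4-1>S4; S5-0>S3; S5-1>S4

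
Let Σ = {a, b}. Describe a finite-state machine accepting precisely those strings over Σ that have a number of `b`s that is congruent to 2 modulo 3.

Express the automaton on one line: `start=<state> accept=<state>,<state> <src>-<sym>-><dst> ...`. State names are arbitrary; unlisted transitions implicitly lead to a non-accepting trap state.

The only thing that matters is how many `b`s have appeared, reduced mod 3. Use one state per residue: q0 for 0, …, q2 for 2. Reading `b` moves to the next residue; anything else stays put. q2 is accepting.
A 3-state machine:
        a   b  
>  q0   q0  q1 
   q1   q1  q2 
 * q2   q2  q0 
(> = start, * = accepting)

start=q0 accept=q2 q0-a->q0 q0-b->q1 q1-a->q1 q1-b->q2 q2-a->q2 q2-b->q0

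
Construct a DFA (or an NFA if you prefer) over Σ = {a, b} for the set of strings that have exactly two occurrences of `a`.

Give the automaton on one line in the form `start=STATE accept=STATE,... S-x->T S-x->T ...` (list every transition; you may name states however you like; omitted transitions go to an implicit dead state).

Only the number of `a`s matters, and only up to 3. Make a chain S0 → S1 → S2 → S3 advanced by each `a` (with S3 absorbing); every other symbol self-loops. The accepting set is {S2}.
        a   b  
>  S0   S1  S0 
   S1   S2  S1 
 * S2   S3  S2 
   S3   S3  S3 
(> = start, * = accepting)

start=S0 accept=S2 S0-a->S1 S0-b->S0 S1-a->S2 S1-b->S1 S2-a->S3 S2-b->S2 S3-a->S3 S3-b->S3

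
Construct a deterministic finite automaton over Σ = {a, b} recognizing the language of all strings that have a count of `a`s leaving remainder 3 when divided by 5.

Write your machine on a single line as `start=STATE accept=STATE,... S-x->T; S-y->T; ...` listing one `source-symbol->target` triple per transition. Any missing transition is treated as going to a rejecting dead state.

Keep the running count of `a`s modulo 5: each `a` advances along the cycle q0 → q1 → q2 → q3 → q4 → q0 while other symbols loop. Accept at q3.
A 5-state machine:
        a   b  
>  q0   q1  q0 
   q1   q2  q1 
   q2   q3  q2 
 * q3   q4  q3 
   q4   q0  q4 
(> = start, * = accepting)

start=q0; accept=q3; q0-a->q1; q0-b->q0; q1-a->q2; q1-b->q1; q2-a->q3; q2-b->q2; q3-a->q4; q3-b->q3; q4-a->q0; q4-b->q4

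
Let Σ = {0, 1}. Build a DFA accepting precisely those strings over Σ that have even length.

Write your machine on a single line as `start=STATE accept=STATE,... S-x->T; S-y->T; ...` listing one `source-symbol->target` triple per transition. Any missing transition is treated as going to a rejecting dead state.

start=q0; accept=q0; q0-0->q1; q0-1->q1; q1-0->q0; q1-1->q0

Only the length mod 2 matters, so use a 2-cycle: from any state, every input symbol moves to the next state, wrapping q1 back to q0. Mark q0 accepting.
A 2-state machine:
        0   1  
>* q0   q1  q1 
   q1   q0  q0 
(> = start, * = accepting)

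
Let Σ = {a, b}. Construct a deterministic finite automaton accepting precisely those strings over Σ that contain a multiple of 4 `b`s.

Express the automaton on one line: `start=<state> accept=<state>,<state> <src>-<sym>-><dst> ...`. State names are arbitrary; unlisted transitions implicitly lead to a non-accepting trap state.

The only thing that matters is how many `b`s have appeared, reduced mod 4. Use one state per residue: q0 for 0, …, q3 for 3. Reading `b` moves to the next residue; anything else stays put. q0 is accepting.
4 states suffice.
        a   b  
>* q0   q0  q1 
   q1   q1  q2 
   q2   q2  q3 
   q3   q3  q0 
(> = start, * = accepting)

start=q0 accept=q0 q0-a->q0 q0-b->q1 q1-a->q1 q1-b->q2 q2-a->q2 q2-b->q3 q3-a->q3 q3-b->q0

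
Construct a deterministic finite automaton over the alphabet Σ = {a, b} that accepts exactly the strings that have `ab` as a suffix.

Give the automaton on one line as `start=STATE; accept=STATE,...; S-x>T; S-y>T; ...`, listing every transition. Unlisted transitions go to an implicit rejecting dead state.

start=q0; accept=q2; q0-a>q1; q0-b>q0; q1-a>q1; q1-b>q2; q2-a>q1; q2-b>q0

Remember how much of `ab` the current input suffix matches. State q0 means no match yet; q1 means the last symbol is `a`; q2 means the last 2 symbols are `ab`. Only q2 accepts. On a mismatch, fall back to the longest proper suffix that is still a prefix of `ab`.
        a   b  
>  q0   q1  q0 
   q1   q1  q2 
 * q2   q1  q0 
(> = start, * = accepting)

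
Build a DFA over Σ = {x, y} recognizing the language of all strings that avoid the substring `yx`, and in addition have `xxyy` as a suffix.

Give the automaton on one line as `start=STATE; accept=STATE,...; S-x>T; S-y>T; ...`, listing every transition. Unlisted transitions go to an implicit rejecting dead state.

start=s0; accept=s8; s0-x>s1; s0-y>s2; s1-x>s3; s1-y>s2; s2-x>s4; s2-y>s2; s3-x>s3; s3-y>s5; s4-x>s6; s4-y>s7; s5-x>s4; s5-y>s8; s6-x>s6; s6-y>s9; s7-x>s4; s7-y>s7; s8-x>s4; s8-y>s2; s9-x>s4; s9-y>s10; s10-x>s4; s10-y>s7

Handle the two conditions separately and then intersect. One (3 states) tracks partial matches of the forbidden pattern `yx`; the other (5 states) tracks how much of the suffix `xxyy` has currently been matched. Each combined state is a pair, one component from each; accept when both components accept.
An 11-state machine:
          x    y  
>  s0     s1   s2 
   s1     s3   s2 
   s2     s4   s2 
   s3     s3   s5 
   s4     s6   s7 
   s5     s4   s8 
   s6     s6   s9 
   s7     s4   s7 
 * s8     s4   s2 
   s9     s4  s10 
   s10    s4   s7 
(> = start, * = accepting)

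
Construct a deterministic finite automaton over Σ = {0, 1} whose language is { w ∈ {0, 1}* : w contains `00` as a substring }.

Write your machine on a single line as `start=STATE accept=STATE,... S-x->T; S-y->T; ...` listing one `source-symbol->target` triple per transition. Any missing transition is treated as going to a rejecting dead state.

start=q0; accept=q2; q0-0->q1; q0-1->q0; q1-0->q2; q1-1->q0; q2-0->q2; q2-1->q2

States q0..q1 record the length of the longest prefix of `00` that matches the current input suffix. Reaching q2 means `00` has been seen, and we stay there forever. Accept from q2.
3 states suffice.
        0   1  
>  q0   q1  q0 
   q1   q2  q0 
 * q2   q2  q2 
(> = start, * = accepting)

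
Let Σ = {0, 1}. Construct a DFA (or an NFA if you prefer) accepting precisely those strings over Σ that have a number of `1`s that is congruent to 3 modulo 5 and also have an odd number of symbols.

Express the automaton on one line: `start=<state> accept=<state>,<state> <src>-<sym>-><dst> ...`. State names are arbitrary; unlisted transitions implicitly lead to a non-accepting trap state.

start=S0 accept=S6 S0-0->S1 S0-1->S2 S1-0->S0 S1-1->S3 S2-0->S3 S2-1->S4 S3-0->S2 S3-1->S5 S4-0->S5 S4-1->S6 S5-0->S4 S5-1->S7 S6-0->S7 S6-1->S8 S7-0->S6 S7-1->S9 S8-0->S9 S8-1->S1 S9-0->S8 S9-1->S0

Run two small machines in parallel and take their product. One (5 states) tracks the count of `1`s modulo 5; the other (2 states) tracks the input length modulo 2. Each combined state is a pair, one component from each; accept when both components accept.
        0   1  
>  S0   S1  S2 
   S1   S0  S3 
   S2   S3  S4 
   S3   S2  S5 
   S4   S5  S6 
   S5   S4  S7 
 * S6   S7  S8 
   S7   S6  S9 
   S8   S9  S1 
   S9   S8  S0 
(> = start, * = accepting)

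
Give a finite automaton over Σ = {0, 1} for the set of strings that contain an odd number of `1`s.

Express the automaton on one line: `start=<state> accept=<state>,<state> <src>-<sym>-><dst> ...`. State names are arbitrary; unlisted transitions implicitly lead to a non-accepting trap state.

Keep the running count of `1`s modulo 2: each `1` advances along the cycle s0 → s1 → s0 while other symbols loop. Accept at s1.
With 2 states:
        0   1  
>  s0   s0  s1 
 * s1   s1  s0 
(> = start, * = accepting)

start=s0 accept=s1 s0-0->s0 s0-1->s1 s1-0->s1 s1-1->s0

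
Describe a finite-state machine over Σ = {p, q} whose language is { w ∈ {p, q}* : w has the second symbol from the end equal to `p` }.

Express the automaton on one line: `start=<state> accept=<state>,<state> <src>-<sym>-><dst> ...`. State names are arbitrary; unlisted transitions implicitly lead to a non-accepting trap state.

A DFA must remember the last 2 symbols (since which symbol is second-to-last isn't known until the input ends). Use one state per possible window of the last ≤2 symbols; accept from those whose window starts with `p`.
7 states suffice.
        p   q  
>  s0   s1  s2 
   s1   s3  s4 
   s2   s5  s6 
 * s3   s3  s4 
 * s4   s5  s6 
   s5   s3  s4 
   s6   s5  s6 
(> = start, * = accepting)

start=s0 accept=s3,s4 s0-p->s1 s0-q->s2 s1-p->s3 s1-q->s4 s2-p->s5 s2-q->s6 s3-p->s3 s3-q->s4 s4-p->s5 s4-q->s6 s5-p->s3 s5-q->s4 s6-p->s5 s6-q->s6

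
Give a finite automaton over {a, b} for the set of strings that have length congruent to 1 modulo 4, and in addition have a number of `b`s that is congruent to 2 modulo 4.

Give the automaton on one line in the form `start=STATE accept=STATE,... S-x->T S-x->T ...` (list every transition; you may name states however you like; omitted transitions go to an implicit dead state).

start=s0 accept=s13 s0-a->s1 s0-b->s2 s1-a->s3 s1-b->s4 s2-a->s4 s2-b->s5 s3-a->s6 s3-b->s7 s4-a->s7 s4-b->s8 s5-a->s8 s5-b->s9 s6-a->s0 s6-b->s10 s7-a->s10 s7-b->s11 s8-a->s11 s8-b->s12 s9-a->s12 s9-b->s0 s10-a->s2 s10-b->s13 s11-a->s13 s11-b->s14 s12-a->s14 s12-b->s1 s13-a->s5 s13-b->s15 s14-a->s15 s14-b->s3 s15-a->s9 s15-b->s6

Run two small machines in parallel and take their product. The first has 4 states tracking the input length modulo 4; the second has 4 states tracking the count of `b`s modulo 4. A product state is a pair (one from each), accepting exactly when both do.
With 16 states:
          a    b  
>  s0     s1   s2 
   s1     s3   s4 
   s2     s4   s5 
   s3     s6   s7 
   s4     s7   s8 
   s5     s8   s9 
   s6     s0  s10 
   s7    s10  s11 
   s8    s11  s12 
   s9    s12   s0 
   s10    s2  s13 
   s11   s13  s14 
   s12   s14   s1 
 * s13    s5  s15 
   s14   s15   s3 
   s15    s9   s6 
(> = start, * = accepting)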